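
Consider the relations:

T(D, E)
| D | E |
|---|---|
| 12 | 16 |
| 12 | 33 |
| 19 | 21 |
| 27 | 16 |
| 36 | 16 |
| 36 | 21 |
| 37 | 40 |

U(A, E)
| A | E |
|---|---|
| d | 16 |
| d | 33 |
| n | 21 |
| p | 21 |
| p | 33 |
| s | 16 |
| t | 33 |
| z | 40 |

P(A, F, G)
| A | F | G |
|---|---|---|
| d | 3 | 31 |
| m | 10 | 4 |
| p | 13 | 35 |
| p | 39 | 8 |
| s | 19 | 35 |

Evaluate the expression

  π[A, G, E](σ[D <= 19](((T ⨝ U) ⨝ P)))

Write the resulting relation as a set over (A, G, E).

Natural join on E: {(12, 16, d), (12, 16, s), (12, 33, d), (12, 33, p), (12, 33, t), (19, 21, n), (19, 21, p), (27, 16, d), (27, 16, s), (36, 16, d), (36, 16, s), (36, 21, n), (36, 21, p), (37, 40, z)}
Natural join on A: {(12, 16, d, 3, 31), (12, 16, s, 19, 35), (12, 33, d, 3, 31), (12, 33, p, 13, 35), (12, 33, p, 39, 8), (19, 21, p, 13, 35), (19, 21, p, 39, 8), (27, 16, d, 3, 31), (27, 16, s, 19, 35), (36, 16, d, 3, 31), (36, 16, s, 19, 35), (36, 21, p, 13, 35), (36, 21, p, 39, 8)}
Apply σ_{D <= 19}; surviving tuples: {(12, 16, d, 3, 31), (12, 16, s, 19, 35), (12, 33, d, 3, 31), (12, 33, p, 13, 35), (12, 33, p, 39, 8), (19, 21, p, 13, 35), (19, 21, p, 39, 8)}
Projecting to A, G, E: {(d, 31, 16), (d, 31, 33), (p, 35, 21), (p, 35, 33), (p, 8, 21), (p, 8, 33), (s, 35, 16)}

{(d, 31, 16), (d, 31, 33), (p, 35, 21), (p, 35, 33), (p, 8, 21), (p, 8, 33), (s, 35, 16)}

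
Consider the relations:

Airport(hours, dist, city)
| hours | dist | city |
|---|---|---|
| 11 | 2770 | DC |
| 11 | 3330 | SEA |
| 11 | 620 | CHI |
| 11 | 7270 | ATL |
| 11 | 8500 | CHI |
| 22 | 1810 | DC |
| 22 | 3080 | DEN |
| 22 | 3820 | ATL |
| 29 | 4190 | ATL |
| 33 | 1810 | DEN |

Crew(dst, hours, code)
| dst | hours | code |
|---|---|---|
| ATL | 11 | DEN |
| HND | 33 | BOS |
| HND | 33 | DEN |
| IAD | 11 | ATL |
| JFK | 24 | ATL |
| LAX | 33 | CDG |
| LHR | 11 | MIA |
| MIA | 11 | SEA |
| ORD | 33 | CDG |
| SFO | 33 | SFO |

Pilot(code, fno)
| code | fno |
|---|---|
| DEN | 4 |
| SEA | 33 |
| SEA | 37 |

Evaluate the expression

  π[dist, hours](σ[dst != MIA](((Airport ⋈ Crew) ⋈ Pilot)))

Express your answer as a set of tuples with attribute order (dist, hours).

Joining Airport and Crew on hours yields {(11, 2770, DC, ATL, DEN), (11, 2770, DC, IAD, ATL), (11, 2770, DC, LHR, MIA), (11, 2770, DC, MIA, SEA), (11, 3330, SEA, ATL, DEN), (11, 3330, SEA, IAD, ATL), (11, 3330, SEA, LHR, MIA), (11, 3330, SEA, MIA, SEA), (11, 620, CHI, ATL, DEN), (11, 620, CHI, IAD, ATL), (11, 620, CHI, LHR, MIA), (11, 620, CHI, MIA, SEA), (11, 7270, ATL, ATL, DEN), (11, 7270, ATL, IAD, ATL), (11, 7270, ATL, LHR, MIA), (11, 7270, ATL, MIA, SEA), (11, 8500, CHI, ATL, DEN), (11, 8500, CHI, IAD, ATL), (11, 8500, CHI, LHR, MIA), (11, 8500, CHI, MIA, SEA), (33, 1810, DEN, HND, BOS), (33, 1810, DEN, HND, DEN), (33, 1810, DEN, LAX, CDG), (33, 1810, DEN, ORD, CDG), (33, 1810, DEN, SFO, SFO)}.
Joining (Airport ⋈ Crew) and Pilot on code yields {(11, 2770, DC, ATL, DEN, 4), (11, 2770, DC, MIA, SEA, 33), (11, 2770, DC, MIA, SEA, 37), (11, 3330, SEA, ATL, DEN, 4), (11, 3330, SEA, MIA, SEA, 33), (11, 3330, SEA, MIA, SEA, 37), (11, 620, CHI, ATL, DEN, 4), (11, 620, CHI, MIA, SEA, 33), (11, 620, CHI, MIA, SEA, 37), (11, 7270, ATL, ATL, DEN, 4), (11, 7270, ATL, MIA, SEA, 33), (11, 7270, ATL, MIA, SEA, 37), (11, 8500, CHI, ATL, DEN, 4), (11, 8500, CHI, MIA, SEA, 33), (11, 8500, CHI, MIA, SEA, 37), (33, 1810, DEN, HND, DEN, 4)}.
σ[dst != MIA]: keep tuples satisfying dst != MIA → {(11, 2770, DC, ATL, DEN, 4), (11, 3330, SEA, ATL, DEN, 4), (11, 620, CHI, ATL, DEN, 4), (11, 7270, ATL, ATL, DEN, 4), (11, 8500, CHI, ATL, DEN, 4), (33, 1810, DEN, HND, DEN, 4)}
π[dist, hours]: project onto (dist, hours) → {(1810, 33), (2770, 11), (3330, 11), (620, 11), (7270, 11), (8500, 11)}

{(1810, 33), (2770, 11), (3330, 11), (620, 11), (7270, 11), (8500, 11)}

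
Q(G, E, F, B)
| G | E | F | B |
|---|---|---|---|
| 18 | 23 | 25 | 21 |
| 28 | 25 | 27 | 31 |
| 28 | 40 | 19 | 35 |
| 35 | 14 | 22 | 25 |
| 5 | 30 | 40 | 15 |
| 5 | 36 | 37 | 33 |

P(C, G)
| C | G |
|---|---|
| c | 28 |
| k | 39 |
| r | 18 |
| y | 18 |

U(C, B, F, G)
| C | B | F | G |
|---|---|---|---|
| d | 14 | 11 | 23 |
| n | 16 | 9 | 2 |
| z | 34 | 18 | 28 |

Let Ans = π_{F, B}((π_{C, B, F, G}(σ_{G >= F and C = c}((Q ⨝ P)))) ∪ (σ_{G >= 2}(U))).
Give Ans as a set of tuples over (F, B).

{(11, 14), (18, 34), (19, 35), (27, 31), (9, 16)}

Joining Q and P on G yields {(18, 23, 25, 21, r), (18, 23, 25, 21, y), (28, 25, 27, 31, c), (28, 40, 19, 35, c)}.
Selection G >= F and C = c: {(28, 25, 27, 31, c), (28, 40, 19, 35, c)}
Keep only column(s) C, B, F, G: {(c, 31, 27, 28), (c, 35, 19, 28)}
Selection G >= 2: {(d, 14, 11, 23), (n, 16, 9, 2), (z, 34, 18, 28)}
Union: {(c, 31, 27, 28), (c, 35, 19, 28)} with {(d, 14, 11, 23), (n, 16, 9, 2), (z, 34, 18, 28)} → {(c, 31, 27, 28), (c, 35, 19, 28), (d, 14, 11, 23), (n, 16, 9, 2), (z, 34, 18, 28)}
Keep only column(s) F, B: {(11, 14), (18, 34), (19, 35), (27, 31), (9, 16)}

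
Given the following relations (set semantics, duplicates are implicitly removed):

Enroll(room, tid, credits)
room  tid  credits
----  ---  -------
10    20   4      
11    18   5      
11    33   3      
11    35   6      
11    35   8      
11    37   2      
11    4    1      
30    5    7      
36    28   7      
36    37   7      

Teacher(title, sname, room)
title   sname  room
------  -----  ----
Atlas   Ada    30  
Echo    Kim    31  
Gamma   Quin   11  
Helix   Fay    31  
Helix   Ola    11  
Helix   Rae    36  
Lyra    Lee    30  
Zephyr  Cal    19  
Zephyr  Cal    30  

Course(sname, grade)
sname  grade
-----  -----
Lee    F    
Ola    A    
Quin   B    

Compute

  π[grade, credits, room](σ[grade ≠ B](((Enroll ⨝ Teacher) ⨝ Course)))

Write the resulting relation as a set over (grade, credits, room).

Enroll ⋈ Teacher (natural join on room): {(11, 18, 5, Gamma, Quin), (11, 18, 5, Helix, Ola), (11, 33, 3, Gamma, Quin), (11, 33, 3, Helix, Ola), (11, 35, 6, Gamma, Quin), (11, 35, 6, Helix, Ola), (11, 35, 8, Gamma, Quin), (11, 35, 8, Helix, Ola), (11, 37, 2, Gamma, Quin), (11, 37, 2, Helix, Ola), (11, 4, 1, Gamma, Quin), (11, 4, 1, Helix, Ola), (30, 5, 7, Atlas, Ada), (30, 5, 7, Lyra, Lee), (30, 5, 7, Zephyr, Cal), (36, 28, 7, Helix, Rae), (36, 37, 7, Helix, Rae)}
(Enroll ⨝ Teacher) ⋈ Course (natural join on sname): {(11, 18, 5, Gamma, Quin, B), (11, 18, 5, Helix, Ola, A), (11, 33, 3, Gamma, Quin, B), (11, 33, 3, Helix, Ola, A), (11, 35, 6, Gamma, Quin, B), (11, 35, 6, Helix, Ola, A), (11, 35, 8, Gamma, Quin, B), (11, 35, 8, Helix, Ola, A), (11, 37, 2, Gamma, Quin, B), (11, 37, 2, Helix, Ola, A), (11, 4, 1, Gamma, Quin, B), (11, 4, 1, Helix, Ola, A), (30, 5, 7, Lyra, Lee, F)}
Filtering on grade ≠ B leaves {(11, 18, 5, Helix, Ola, A), (11, 33, 3, Helix, Ola, A), (11, 35, 6, Helix, Ola, A), (11, 35, 8, Helix, Ola, A), (11, 37, 2, Helix, Ola, A), (11, 4, 1, Helix, Ola, A), (30, 5, 7, Lyra, Lee, F)}.
Keep only column(s) grade, credits, room: {(A, 1, 11), (A, 2, 11), (A, 3, 11), (A, 5, 11), (A, 6, 11), (A, 8, 11), (F, 7, 30)}

{(A, 1, 11), (A, 2, 11), (A, 3, 11), (A, 5, 11), (A, 6, 11), (A, 8, 11), (F, 7, 30)}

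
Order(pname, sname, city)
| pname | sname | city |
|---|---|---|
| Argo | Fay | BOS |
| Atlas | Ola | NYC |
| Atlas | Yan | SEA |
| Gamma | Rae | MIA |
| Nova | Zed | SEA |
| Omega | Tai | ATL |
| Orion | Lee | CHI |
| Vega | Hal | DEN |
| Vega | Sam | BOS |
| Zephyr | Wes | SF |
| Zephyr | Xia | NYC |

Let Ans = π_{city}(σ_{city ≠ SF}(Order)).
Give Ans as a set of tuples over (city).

Apply σ_{city ≠ SF}; surviving tuples: {(Argo, Fay, BOS), (Atlas, Ola, NYC), (Atlas, Yan, SEA), (Gamma, Rae, MIA), (Nova, Zed, SEA), (Omega, Tai, ATL), (Orion, Lee, CHI), (Vega, Hal, DEN), (Vega, Sam, BOS), (Zephyr, Xia, NYC)}
π[city]: project onto (city) (3 duplicate(s) eliminated) → {ATL, BOS, CHI, DEN, MIA, NYC, SEA}

{ATL, BOS, CHI, DEN, MIA, NYC, SEA}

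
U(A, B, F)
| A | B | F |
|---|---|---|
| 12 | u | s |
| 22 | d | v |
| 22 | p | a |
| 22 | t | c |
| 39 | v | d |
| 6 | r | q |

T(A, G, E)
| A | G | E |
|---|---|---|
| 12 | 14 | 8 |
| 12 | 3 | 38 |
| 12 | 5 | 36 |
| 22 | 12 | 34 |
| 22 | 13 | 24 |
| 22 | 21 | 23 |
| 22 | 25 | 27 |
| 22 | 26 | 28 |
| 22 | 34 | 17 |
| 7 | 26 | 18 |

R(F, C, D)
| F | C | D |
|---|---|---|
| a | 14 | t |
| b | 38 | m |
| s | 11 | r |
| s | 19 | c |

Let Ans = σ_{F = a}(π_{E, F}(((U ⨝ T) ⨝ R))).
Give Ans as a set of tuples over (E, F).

{(17, a), (23, a), (24, a), (27, a), (28, a), (34, a)}

Natural join on A: {(12, u, s, 14, 8), (12, u, s, 3, 38), (12, u, s, 5, 36), (22, d, v, 12, 34), (22, d, v, 13, 24), (22, d, v, 21, 23), (22, d, v, 25, 27), (22, d, v, 26, 28), (22, d, v, 34, 17), (22, p, a, 12, 34), (22, p, a, 13, 24), (22, p, a, 21, 23), (22, p, a, 25, 27), (22, p, a, 26, 28), (22, p, a, 34, 17), (22, t, c, 12, 34), (22, t, c, 13, 24), (22, t, c, 21, 23), (22, t, c, 25, 27), (22, t, c, 26, 28), (22, t, c, 34, 17)}
Natural join on F: {(12, u, s, 14, 8, 11, r), (12, u, s, 14, 8, 19, c), (12, u, s, 3, 38, 11, r), (12, u, s, 3, 38, 19, c), (12, u, s, 5, 36, 11, r), (12, u, s, 5, 36, 19, c), (22, p, a, 12, 34, 14, t), (22, p, a, 13, 24, 14, t), (22, p, a, 21, 23, 14, t), (22, p, a, 25, 27, 14, t), (22, p, a, 26, 28, 14, t), (22, p, a, 34, 17, 14, t)}
Projecting to E, F (3 duplicate(s) eliminated): {(17, a), (23, a), (24, a), (27, a), (28, a), (34, a), (36, s), (38, s), (8, s)}
Apply σ_{F = a}; surviving tuples: {(17, a), (23, a), (24, a), (27, a), (28, a), (34, a)}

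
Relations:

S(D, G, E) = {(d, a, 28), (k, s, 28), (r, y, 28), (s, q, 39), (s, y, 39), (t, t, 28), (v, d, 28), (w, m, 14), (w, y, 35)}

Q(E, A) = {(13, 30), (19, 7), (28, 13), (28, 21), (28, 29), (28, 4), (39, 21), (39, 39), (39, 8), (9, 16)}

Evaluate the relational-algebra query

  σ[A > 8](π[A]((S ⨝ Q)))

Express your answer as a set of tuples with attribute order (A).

{13, 21, 29, 39}

S ⋈ Q (natural join on E): {(d, a, 28, 13), (d, a, 28, 21), (d, a, 28, 29), (d, a, 28, 4), (k, s, 28, 13), (k, s, 28, 21), (k, s, 28, 29), (k, s, 28, 4), (r, y, 28, 13), (r, y, 28, 21), (r, y, 28, 29), (r, y, 28, 4), (s, q, 39, 21), (s, q, 39, 39), (s, q, 39, 8), (s, y, 39, 21), (s, y, 39, 39), (s, y, 39, 8), (t, t, 28, 13), (t, t, 28, 21), (t, t, 28, 29), (t, t, 28, 4), (v, d, 28, 13), (v, d, 28, 21), (v, d, 28, 29), (v, d, 28, 4)}
Keep only column(s) A (20 duplicate(s) eliminated): {13, 21, 29, 39, 4, 8}
Filtering on A > 8 leaves {13, 21, 29, 39}.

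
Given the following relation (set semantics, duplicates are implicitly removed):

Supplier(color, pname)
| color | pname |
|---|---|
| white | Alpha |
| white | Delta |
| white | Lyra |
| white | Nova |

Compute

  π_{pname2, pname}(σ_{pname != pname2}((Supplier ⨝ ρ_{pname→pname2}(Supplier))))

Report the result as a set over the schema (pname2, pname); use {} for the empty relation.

{(Alpha, Delta), (Alpha, Lyra), (Alpha, Nova), (Delta, Alpha), (Delta, Lyra), (Delta, Nova), (Lyra, Alpha), (Lyra, Delta), (Lyra, Nova), (Nova, Alpha), (Nova, Delta), (Nova, Lyra)}

ρ[pname→pname2]: schema becomes (color, pname2); tuples unchanged.
Supplier ⋈ ρ_{pname→pname2}(Supplier) (natural join on color): {(white, Alpha, Alpha), (white, Alpha, Delta), (white, Alpha, Lyra), (white, Alpha, Nova), (white, Delta, Alpha), (white, Delta, Delta), (white, Delta, Lyra), (white, Delta, Nova), (white, Lyra, Alpha), (white, Lyra, Delta), (white, Lyra, Lyra), (white, Lyra, Nova), (white, Nova, Alpha), (white, Nova, Delta), (white, Nova, Lyra), (white, Nova, Nova)}
Filtering on pname != pname2 leaves {(white, Alpha, Delta), (white, Alpha, Lyra), (white, Alpha, Nova), (white, Delta, Alpha), (white, Delta, Lyra), (white, Delta, Nova), (white, Lyra, Alpha), (white, Lyra, Delta), (white, Lyra, Nova), (white, Nova, Alpha), (white, Nova, Delta), (white, Nova, Lyra)}.
Keep only column(s) pname2, pname: {(Alpha, Delta), (Alpha, Lyra), (Alpha, Nova), (Delta, Alpha), (Delta, Lyra), (Delta, Nova), (Lyra, Alpha), (Lyra, Delta), (Lyra, Nova), (Nova, Alpha), (Nova, Delta), (Nova, Lyra)}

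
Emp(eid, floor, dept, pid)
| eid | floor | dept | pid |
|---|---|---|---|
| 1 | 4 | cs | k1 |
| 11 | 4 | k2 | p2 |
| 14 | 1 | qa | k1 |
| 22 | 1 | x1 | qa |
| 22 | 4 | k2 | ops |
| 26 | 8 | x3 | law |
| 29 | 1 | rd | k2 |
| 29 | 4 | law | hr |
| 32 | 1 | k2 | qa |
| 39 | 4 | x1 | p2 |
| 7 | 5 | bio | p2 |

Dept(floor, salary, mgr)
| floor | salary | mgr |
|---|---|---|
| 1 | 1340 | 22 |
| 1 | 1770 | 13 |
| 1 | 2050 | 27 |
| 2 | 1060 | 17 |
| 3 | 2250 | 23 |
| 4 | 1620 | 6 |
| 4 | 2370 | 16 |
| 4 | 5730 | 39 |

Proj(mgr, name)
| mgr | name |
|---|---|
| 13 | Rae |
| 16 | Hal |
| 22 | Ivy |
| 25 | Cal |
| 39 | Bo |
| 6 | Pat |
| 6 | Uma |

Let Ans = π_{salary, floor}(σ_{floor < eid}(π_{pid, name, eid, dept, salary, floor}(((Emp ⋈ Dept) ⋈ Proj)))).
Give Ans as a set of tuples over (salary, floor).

{(1340, 1), (1620, 4), (1770, 1), (2370, 4), (5730, 4)}

Joining Emp and Dept on floor yields {(1, 4, cs, k1, 1620, 6), (1, 4, cs, k1, 2370, 16), (1, 4, cs, k1, 5730, 39), (11, 4, k2, p2, 1620, 6), (11, 4, k2, p2, 2370, 16), (11, 4, k2, p2, 5730, 39), (14, 1, qa, k1, 1340, 22), (14, 1, qa, k1, 1770, 13), (14, 1, qa, k1, 2050, 27), (22, 1, x1, qa, 1340, 22), (22, 1, x1, qa, 1770, 13), (22, 1, x1, qa, 2050, 27), (22, 4, k2, ops, 1620, 6), (22, 4, k2, ops, 2370, 16), (22, 4, k2, ops, 5730, 39), (29, 1, rd, k2, 1340, 22), (29, 1, rd, k2, 1770, 13), (29, 1, rd, k2, 2050, 27), (29, 4, law, hr, 1620, 6), (29, 4, law, hr, 2370, 16), (29, 4, law, hr, 5730, 39), (32, 1, k2, qa, 1340, 22), (32, 1, k2, qa, 1770, 13), (32, 1, k2, qa, 2050, 27), (39, 4, x1, p2, 1620, 6), (39, 4, x1, p2, 2370, 16), (39, 4, x1, p2, 5730, 39)}.
Joining (Emp ⋈ Dept) and Proj on mgr yields {(1, 4, cs, k1, 1620, 6, Pat), (1, 4, cs, k1, 1620, 6, Uma), (1, 4, cs, k1, 2370, 16, Hal), (1, 4, cs, k1, 5730, 39, Bo), (11, 4, k2, p2, 1620, 6, Pat), (11, 4, k2, p2, 1620, 6, Uma), (11, 4, k2, p2, 2370, 16, Hal), (11, 4, k2, p2, 5730, 39, Bo), (14, 1, qa, k1, 1340, 22, Ivy), (14, 1, qa, k1, 1770, 13, Rae), (22, 1, x1, qa, 1340, 22, Ivy), (22, 1, x1, qa, 1770, 13, Rae), (22, 4, k2, ops, 1620, 6, Pat), (22, 4, k2, ops, 1620, 6, Uma), (22, 4, k2, ops, 2370, 16, Hal), (22, 4, k2, ops, 5730, 39, Bo), (29, 1, rd, k2, 1340, 22, Ivy), (29, 1, rd, k2, 1770, 13, Rae), (29, 4, law, hr, 1620, 6, Pat), (29, 4, law, hr, 1620, 6, Uma), (29, 4, law, hr, 2370, 16, Hal), (29, 4, law, hr, 5730, 39, Bo), (32, 1, k2, qa, 1340, 22, Ivy), (32, 1, k2, qa, 1770, 13, Rae), (39, 4, x1, p2, 1620, 6, Pat), (39, 4, x1, p2, 1620, 6, Uma), (39, 4, x1, p2, 2370, 16, Hal), (39, 4, x1, p2, 5730, 39, Bo)}.
π_{pid, name, eid, dept, salary, floor} gives {(hr, Bo, 29, law, 5730, 4), (hr, Hal, 29, law, 2370, 4), (hr, Pat, 29, law, 1620, 4), (hr, Uma, 29, law, 1620, 4), (k1, Bo, 1, cs, 5730, 4), (k1, Hal, 1, cs, 2370, 4), (k1, Ivy, 14, qa, 1340, 1), (k1, Pat, 1, cs, 1620, 4), (k1, Rae, 14, qa, 1770, 1), (k1, Uma, 1, cs, 1620, 4), (k2, Ivy, 29, rd, 1340, 1), (k2, Rae, 29, rd, 1770, 1), (ops, Bo, 22, k2, 5730, 4), (ops, Hal, 22, k2, 2370, 4), (ops, Pat, 22, k2, 1620, 4), (ops, Uma, 22, k2, 1620, 4), (p2, Bo, 11, k2, 5730, 4), (p2, Bo, 39, x1, 5730, 4), (p2, Hal, 11, k2, 2370, 4), (p2, Hal, 39, x1, 2370, 4), (p2, Pat, 11, k2, 1620, 4), (p2, Pat, 39, x1, 1620, 4), (p2, Uma, 11, k2, 1620, 4), (p2, Uma, 39, x1, 1620, 4), (qa, Ivy, 22, x1, 1340, 1), (qa, Ivy, 32, k2, 1340, 1), (qa, Rae, 22, x1, 1770, 1), (qa, Rae, 32, k2, 1770, 1)}.
Filtering on floor < eid leaves {(hr, Bo, 29, law, 5730, 4), (hr, Hal, 29, law, 2370, 4), (hr, Pat, 29, law, 1620, 4), (hr, Uma, 29, law, 1620, 4), (k1, Ivy, 14, qa, 1340, 1), (k1, Rae, 14, qa, 1770, 1), (k2, Ivy, 29, rd, 1340, 1), (k2, Rae, 29, rd, 1770, 1), (ops, Bo, 22, k2, 5730, 4), (ops, Hal, 22, k2, 2370, 4), (ops, Pat, 22, k2, 1620, 4), (ops, Uma, 22, k2, 1620, 4), (p2, Bo, 11, k2, 5730, 4), (p2, Bo, 39, x1, 5730, 4), (p2, Hal, 11, k2, 2370, 4), (p2, Hal, 39, x1, 2370, 4), (p2, Pat, 11, k2, 1620, 4), (p2, Pat, 39, x1, 1620, 4), (p2, Uma, 11, k2, 1620, 4), (p2, Uma, 39, x1, 1620, 4), (qa, Ivy, 22, x1, 1340, 1), (qa, Ivy, 32, k2, 1340, 1), (qa, Rae, 22, x1, 1770, 1), (qa, Rae, 32, k2, 1770, 1)}.
π_{salary, floor} gives {(1340, 1), (1620, 4), (1770, 1), (2370, 4), (5730, 4)} (19 duplicate(s) eliminated).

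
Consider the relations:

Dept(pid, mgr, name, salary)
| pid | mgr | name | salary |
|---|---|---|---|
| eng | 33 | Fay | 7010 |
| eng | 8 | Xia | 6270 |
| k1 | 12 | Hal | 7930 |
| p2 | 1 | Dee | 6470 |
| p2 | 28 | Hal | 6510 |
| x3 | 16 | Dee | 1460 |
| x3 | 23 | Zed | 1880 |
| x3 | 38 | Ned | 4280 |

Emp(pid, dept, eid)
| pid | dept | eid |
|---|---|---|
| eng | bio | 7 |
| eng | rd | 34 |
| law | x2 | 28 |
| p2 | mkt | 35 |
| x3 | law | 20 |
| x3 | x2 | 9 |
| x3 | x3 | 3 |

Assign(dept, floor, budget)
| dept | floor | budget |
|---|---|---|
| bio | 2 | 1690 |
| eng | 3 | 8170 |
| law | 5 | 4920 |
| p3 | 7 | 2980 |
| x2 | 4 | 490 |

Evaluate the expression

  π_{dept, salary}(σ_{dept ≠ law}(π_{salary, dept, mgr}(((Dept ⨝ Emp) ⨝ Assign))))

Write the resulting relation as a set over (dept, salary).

Dept ⋈ Emp (natural join on pid): {(eng, 33, Fay, 7010, bio, 7), (eng, 33, Fay, 7010, rd, 34), (eng, 8, Xia, 6270, bio, 7), (eng, 8, Xia, 6270, rd, 34), (p2, 1, Dee, 6470, mkt, 35), (p2, 28, Hal, 6510, mkt, 35), (x3, 16, Dee, 1460, law, 20), (x3, 16, Dee, 1460, x2, 9), (x3, 16, Dee, 1460, x3, 3), (x3, 23, Zed, 1880, law, 20), (x3, 23, Zed, 1880, x2, 9), (x3, 23, Zed, 1880, x3, 3), (x3, 38, Ned, 4280, law, 20), (x3, 38, Ned, 4280, x2, 9), (x3, 38, Ned, 4280, x3, 3)}
(Dept ⨝ Emp) ⋈ Assign (natural join on dept): {(eng, 33, Fay, 7010, bio, 7, 2, 1690), (eng, 8, Xia, 6270, bio, 7, 2, 1690), (x3, 16, Dee, 1460, law, 20, 5, 4920), (x3, 16, Dee, 1460, x2, 9, 4, 490), (x3, 23, Zed, 1880, law, 20, 5, 4920), (x3, 23, Zed, 1880, x2, 9, 4, 490), (x3, 38, Ned, 4280, law, 20, 5, 4920), (x3, 38, Ned, 4280, x2, 9, 4, 490)}
π[salary, dept, mgr]: project onto (salary, dept, mgr) → {(1460, law, 16), (1460, x2, 16), (1880, law, 23), (1880, x2, 23), (4280, law, 38), (4280, x2, 38), (6270, bio, 8), (7010, bio, 33)}
Apply σ_{dept ≠ law}; surviving tuples: {(1460, x2, 16), (1880, x2, 23), (4280, x2, 38), (6270, bio, 8), (7010, bio, 33)}
π[dept, salary]: project onto (dept, salary) → {(bio, 6270), (bio, 7010), (x2, 1460), (x2, 1880), (x2, 4280)}

{(bio, 6270), (bio, 7010), (x2, 1460), (x2, 1880), (x2, 4280)}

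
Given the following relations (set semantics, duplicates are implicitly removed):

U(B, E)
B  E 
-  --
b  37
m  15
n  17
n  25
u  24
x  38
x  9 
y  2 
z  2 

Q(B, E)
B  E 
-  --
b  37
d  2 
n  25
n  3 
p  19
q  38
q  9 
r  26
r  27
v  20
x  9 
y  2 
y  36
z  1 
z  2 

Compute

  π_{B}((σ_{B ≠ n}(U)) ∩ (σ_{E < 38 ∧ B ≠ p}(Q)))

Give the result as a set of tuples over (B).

Selection B ≠ n: {(b, 37), (m, 15), (u, 24), (x, 38), (x, 9), (y, 2), (z, 2)}
Selection E < 38 ∧ B ≠ p: {(b, 37), (d, 2), (n, 25), (n, 3), (q, 9), (r, 26), (r, 27), (v, 20), (x, 9), (y, 2), (y, 36), (z, 1), (z, 2)}
Intersection: {(b, 37), (m, 15), (u, 24), (x, 38), (x, 9), (y, 2), (z, 2)} with {(b, 37), (d, 2), (n, 25), (n, 3), (q, 9), (r, 26), (r, 27), (v, 20), (x, 9), (y, 2), (y, 36), (z, 1), (z, 2)} → {(b, 37), (x, 9), (y, 2), (z, 2)}
π_{B} gives {b, x, y, z}.

{b, x, y, z}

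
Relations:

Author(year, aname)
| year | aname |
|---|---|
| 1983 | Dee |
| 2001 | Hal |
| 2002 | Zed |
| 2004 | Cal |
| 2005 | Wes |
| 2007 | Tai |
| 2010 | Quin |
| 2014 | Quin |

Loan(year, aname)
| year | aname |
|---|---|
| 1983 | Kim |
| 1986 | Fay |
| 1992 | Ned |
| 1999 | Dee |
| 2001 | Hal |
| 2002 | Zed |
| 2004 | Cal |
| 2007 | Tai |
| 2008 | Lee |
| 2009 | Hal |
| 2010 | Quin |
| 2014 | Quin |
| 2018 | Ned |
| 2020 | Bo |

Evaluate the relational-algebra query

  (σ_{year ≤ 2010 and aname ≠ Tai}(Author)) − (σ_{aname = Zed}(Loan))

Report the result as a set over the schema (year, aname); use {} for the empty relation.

Selection year ≤ 2010 and aname ≠ Tai: {(1983, Dee), (2001, Hal), (2002, Zed), (2004, Cal), (2005, Wes), (2010, Quin)}
Selection aname = Zed: {(2002, Zed)}
Difference: {(1983, Dee), (2001, Hal), (2002, Zed), (2004, Cal), (2005, Wes), (2010, Quin)} with {(2002, Zed)} → {(1983, Dee), (2001, Hal), (2004, Cal), (2005, Wes), (2010, Quin)}

{(1983, Dee), (2001, Hal), (2004, Cal), (2005, Wes), (2010, Quin)}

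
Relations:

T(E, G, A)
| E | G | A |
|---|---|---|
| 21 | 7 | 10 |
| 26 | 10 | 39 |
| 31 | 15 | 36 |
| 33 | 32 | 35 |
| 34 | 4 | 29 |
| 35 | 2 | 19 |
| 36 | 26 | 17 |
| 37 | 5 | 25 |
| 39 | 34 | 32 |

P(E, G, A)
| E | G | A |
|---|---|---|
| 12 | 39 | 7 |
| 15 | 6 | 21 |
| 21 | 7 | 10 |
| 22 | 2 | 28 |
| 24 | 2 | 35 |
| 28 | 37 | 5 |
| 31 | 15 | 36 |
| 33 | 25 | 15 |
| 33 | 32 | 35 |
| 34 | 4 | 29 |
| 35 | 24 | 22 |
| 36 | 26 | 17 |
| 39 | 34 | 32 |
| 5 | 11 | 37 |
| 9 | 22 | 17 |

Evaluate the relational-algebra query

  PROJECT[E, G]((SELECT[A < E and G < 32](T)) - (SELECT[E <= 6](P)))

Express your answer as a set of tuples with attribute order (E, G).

Apply σ_{A < E and G < 32}; surviving tuples: {(21, 7, 10), (34, 4, 29), (35, 2, 19), (36, 26, 17), (37, 5, 25)}
Apply σ_{E <= 6}; surviving tuples: {(5, 11, 37)}
Taking the difference: {(21, 7, 10), (34, 4, 29), (35, 2, 19), (36, 26, 17), (37, 5, 25)}
π_{E, G} gives {(21, 7), (34, 4), (35, 2), (36, 26), (37, 5)}.

{(21, 7), (34, 4), (35, 2), (36, 26), (37, 5)}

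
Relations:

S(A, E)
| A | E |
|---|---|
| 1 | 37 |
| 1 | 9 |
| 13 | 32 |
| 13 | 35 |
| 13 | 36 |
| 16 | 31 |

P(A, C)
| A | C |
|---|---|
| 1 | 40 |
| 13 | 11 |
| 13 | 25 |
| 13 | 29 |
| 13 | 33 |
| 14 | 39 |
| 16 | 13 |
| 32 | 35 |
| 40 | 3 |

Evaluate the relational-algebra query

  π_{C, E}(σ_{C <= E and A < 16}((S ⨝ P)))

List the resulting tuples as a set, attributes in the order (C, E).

{(11, 32), (11, 35), (11, 36), (25, 32), (25, 35), (25, 36), (29, 32), (29, 35), (29, 36), (33, 35), (33, 36)}

Joining S and P on A yields {(1, 37, 40), (1, 9, 40), (13, 32, 11), (13, 32, 25), (13, 32, 29), (13, 32, 33), (13, 35, 11), (13, 35, 25), (13, 35, 29), (13, 35, 33), (13, 36, 11), (13, 36, 25), (13, 36, 29), (13, 36, 33), (16, 31, 13)}.
Filtering on C <= E and A < 16 leaves {(13, 32, 11), (13, 32, 25), (13, 32, 29), (13, 35, 11), (13, 35, 25), (13, 35, 29), (13, 35, 33), (13, 36, 11), (13, 36, 25), (13, 36, 29), (13, 36, 33)}.
π[C, E]: project onto (C, E) → {(11, 32), (11, 35), (11, 36), (25, 32), (25, 35), (25, 36), (29, 32), (29, 35), (29, 36), (33, 35), (33, 36)}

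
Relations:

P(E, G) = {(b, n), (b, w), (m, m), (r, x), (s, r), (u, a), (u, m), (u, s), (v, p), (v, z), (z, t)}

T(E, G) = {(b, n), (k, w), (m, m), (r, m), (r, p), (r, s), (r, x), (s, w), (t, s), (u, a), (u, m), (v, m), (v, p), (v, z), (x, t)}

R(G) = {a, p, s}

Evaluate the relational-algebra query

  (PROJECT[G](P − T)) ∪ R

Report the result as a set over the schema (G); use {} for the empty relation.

Set difference of the two operands is {(b, w), (s, r), (u, s), (z, t)}.
Projecting to G: {r, s, t, w}
Set union of the two operands is {a, p, r, s, t, w}.

{a, p, r, s, t, w}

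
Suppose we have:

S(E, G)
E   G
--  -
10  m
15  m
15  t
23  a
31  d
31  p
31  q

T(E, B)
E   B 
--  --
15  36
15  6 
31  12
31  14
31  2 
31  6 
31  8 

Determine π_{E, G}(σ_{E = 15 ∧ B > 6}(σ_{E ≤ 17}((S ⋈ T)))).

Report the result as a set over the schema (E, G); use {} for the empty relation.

S ⋈ T (natural join on E): {(15, m, 36), (15, m, 6), (15, t, 36), (15, t, 6), (31, d, 12), (31, d, 14), (31, d, 2), (31, d, 6), (31, d, 8), (31, p, 12), (31, p, 14), (31, p, 2), (31, p, 6), (31, p, 8), (31, q, 12), (31, q, 14), (31, q, 2), (31, q, 6), (31, q, 8)}
σ[E ≤ 17]: keep tuples satisfying E ≤ 17 → {(15, m, 36), (15, m, 6), (15, t, 36), (15, t, 6)}
σ[E = 15 ∧ B > 6]: keep tuples satisfying E = 15 ∧ B > 6 → {(15, m, 36), (15, t, 36)}
π[E, G]: project onto (E, G) → {(15, m), (15, t)}

{(15, m), (15, t)}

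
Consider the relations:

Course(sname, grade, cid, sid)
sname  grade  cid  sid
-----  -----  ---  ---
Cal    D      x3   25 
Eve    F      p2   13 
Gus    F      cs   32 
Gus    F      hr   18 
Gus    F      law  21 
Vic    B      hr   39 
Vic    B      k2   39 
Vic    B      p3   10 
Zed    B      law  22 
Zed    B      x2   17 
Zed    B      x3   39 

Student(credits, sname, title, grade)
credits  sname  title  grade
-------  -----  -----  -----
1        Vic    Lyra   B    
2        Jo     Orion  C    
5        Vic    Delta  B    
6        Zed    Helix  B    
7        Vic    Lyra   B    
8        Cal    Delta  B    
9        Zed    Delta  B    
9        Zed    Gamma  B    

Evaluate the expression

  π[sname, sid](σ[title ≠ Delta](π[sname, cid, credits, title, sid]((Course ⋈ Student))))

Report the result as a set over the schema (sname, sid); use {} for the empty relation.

{(Vic, 10), (Vic, 39), (Zed, 17), (Zed, 22), (Zed, 39)}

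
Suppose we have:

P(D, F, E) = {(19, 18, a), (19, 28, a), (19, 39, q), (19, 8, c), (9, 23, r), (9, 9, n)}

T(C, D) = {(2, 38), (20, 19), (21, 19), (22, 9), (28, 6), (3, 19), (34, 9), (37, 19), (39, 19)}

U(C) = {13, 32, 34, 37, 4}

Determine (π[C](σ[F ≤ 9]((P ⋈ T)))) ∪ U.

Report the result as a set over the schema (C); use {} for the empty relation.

P ⋈ T (natural join on D): {(19, 18, a, 20), (19, 18, a, 21), (19, 18, a, 3), (19, 18, a, 37), (19, 18, a, 39), (19, 28, a, 20), (19, 28, a, 21), (19, 28, a, 3), (19, 28, a, 37), (19, 28, a, 39), (19, 39, q, 20), (19, 39, q, 21), (19, 39, q, 3), (19, 39, q, 37), (19, 39, q, 39), (19, 8, c, 20), (19, 8, c, 21), (19, 8, c, 3), (19, 8, c, 37), (19, 8, c, 39), (9, 23, r, 22), (9, 23, r, 34), (9, 9, n, 22), (9, 9, n, 34)}
σ[F ≤ 9]: keep tuples satisfying F ≤ 9 → {(19, 8, c, 20), (19, 8, c, 21), (19, 8, c, 3), (19, 8, c, 37), (19, 8, c, 39), (9, 9, n, 22), (9, 9, n, 34)}
Projecting to C: {20, 21, 22, 3, 34, 37, 39}
Set union of the two operands is {13, 20, 21, 22, 3, 32, 34, 37, 39, 4}.

{13, 20, 21, 22, 3, 32, 34, 37, 39, 4}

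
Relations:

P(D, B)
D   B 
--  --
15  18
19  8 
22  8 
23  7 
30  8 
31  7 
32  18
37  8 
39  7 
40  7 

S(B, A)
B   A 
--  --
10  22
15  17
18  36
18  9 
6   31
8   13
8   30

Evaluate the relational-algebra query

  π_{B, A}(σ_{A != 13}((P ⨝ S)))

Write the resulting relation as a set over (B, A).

{(18, 36), (18, 9), (8, 30)}

Natural join on B: {(15, 18, 36), (15, 18, 9), (19, 8, 13), (19, 8, 30), (22, 8, 13), (22, 8, 30), (30, 8, 13), (30, 8, 30), (32, 18, 36), (32, 18, 9), (37, 8, 13), (37, 8, 30)}
Apply σ_{A != 13}; surviving tuples: {(15, 18, 36), (15, 18, 9), (19, 8, 30), (22, 8, 30), (30, 8, 30), (32, 18, 36), (32, 18, 9), (37, 8, 30)}
π_{B, A} gives {(18, 36), (18, 9), (8, 30)} (5 duplicate(s) eliminated).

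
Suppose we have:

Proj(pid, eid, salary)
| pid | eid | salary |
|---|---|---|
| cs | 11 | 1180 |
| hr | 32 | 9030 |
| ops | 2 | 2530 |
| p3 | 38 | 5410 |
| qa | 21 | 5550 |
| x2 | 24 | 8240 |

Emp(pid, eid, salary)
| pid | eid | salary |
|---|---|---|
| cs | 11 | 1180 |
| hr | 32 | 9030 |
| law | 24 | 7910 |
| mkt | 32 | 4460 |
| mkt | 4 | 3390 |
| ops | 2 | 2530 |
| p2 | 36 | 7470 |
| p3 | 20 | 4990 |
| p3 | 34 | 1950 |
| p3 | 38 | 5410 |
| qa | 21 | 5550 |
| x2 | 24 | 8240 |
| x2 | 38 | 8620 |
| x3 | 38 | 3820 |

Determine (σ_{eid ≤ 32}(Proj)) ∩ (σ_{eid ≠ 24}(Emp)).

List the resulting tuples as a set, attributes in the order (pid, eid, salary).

{(cs, 11, 1180), (hr, 32, 9030), (ops, 2, 2530), (qa, 21, 5550)}

σ[eid ≤ 32]: keep tuples satisfying eid ≤ 32 → {(cs, 11, 1180), (hr, 32, 9030), (ops, 2, 2530), (qa, 21, 5550), (x2, 24, 8240)}
σ[eid ≠ 24]: keep tuples satisfying eid ≠ 24 → {(cs, 11, 1180), (hr, 32, 9030), (mkt, 32, 4460), (mkt, 4, 3390), (ops, 2, 2530), (p2, 36, 7470), (p3, 20, 4990), (p3, 34, 1950), (p3, 38, 5410), (qa, 21, 5550), (x2, 38, 8620), (x3, 38, 3820)}
Set intersection of the two operands is {(cs, 11, 1180), (hr, 32, 9030), (ops, 2, 2530), (qa, 21, 5550)}.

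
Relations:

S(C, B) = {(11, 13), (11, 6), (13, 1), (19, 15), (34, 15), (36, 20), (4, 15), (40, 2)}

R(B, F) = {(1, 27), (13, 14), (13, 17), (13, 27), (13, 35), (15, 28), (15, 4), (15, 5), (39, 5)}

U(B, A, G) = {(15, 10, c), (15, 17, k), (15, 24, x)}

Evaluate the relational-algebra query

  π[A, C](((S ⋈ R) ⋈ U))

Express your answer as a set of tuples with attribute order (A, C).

{(10, 19), (10, 34), (10, 4), (17, 19), (17, 34), (17, 4), (24, 19), (24, 34), (24, 4)}

Natural join on B: {(11, 13, 14), (11, 13, 17), (11, 13, 27), (11, 13, 35), (13, 1, 27), (19, 15, 28), (19, 15, 4), (19, 15, 5), (34, 15, 28), (34, 15, 4), (34, 15, 5), (4, 15, 28), (4, 15, 4), (4, 15, 5)}
Natural join on B: {(19, 15, 28, 10, c), (19, 15, 28, 17, k), (19, 15, 28, 24, x), (19, 15, 4, 10, c), (19, 15, 4, 17, k), (19, 15, 4, 24, x), (19, 15, 5, 10, c), (19, 15, 5, 17, k), (19, 15, 5, 24, x), (34, 15, 28, 10, c), (34, 15, 28, 17, k), (34, 15, 28, 24, x), (34, 15, 4, 10, c), (34, 15, 4, 17, k), (34, 15, 4, 24, x), (34, 15, 5, 10, c), (34, 15, 5, 17, k), (34, 15, 5, 24, x), (4, 15, 28, 10, c), (4, 15, 28, 17, k), (4, 15, 28, 24, x), (4, 15, 4, 10, c), (4, 15, 4, 17, k), (4, 15, 4, 24, x), (4, 15, 5, 10, c), (4, 15, 5, 17, k), (4, 15, 5, 24, x)}
Projecting to A, C (18 duplicate(s) eliminated): {(10, 19), (10, 34), (10, 4), (17, 19), (17, 34), (17, 4), (24, 19), (24, 34), (24, 4)}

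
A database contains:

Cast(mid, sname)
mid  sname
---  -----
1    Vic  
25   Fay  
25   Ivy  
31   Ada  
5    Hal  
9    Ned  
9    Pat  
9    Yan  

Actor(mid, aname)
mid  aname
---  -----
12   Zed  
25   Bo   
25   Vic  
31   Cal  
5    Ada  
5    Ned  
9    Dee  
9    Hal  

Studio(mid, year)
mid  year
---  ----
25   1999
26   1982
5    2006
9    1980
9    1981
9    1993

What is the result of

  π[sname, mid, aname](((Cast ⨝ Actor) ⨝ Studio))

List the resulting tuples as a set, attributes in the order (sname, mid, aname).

{(Fay, 25, Bo), (Fay, 25, Vic), (Hal, 5, Ada), (Hal, 5, Ned), (Ivy, 25, Bo), (Ivy, 25, Vic), (Ned, 9, Dee), (Ned, 9, Hal), (Pat, 9, Dee), (Pat, 9, Hal), (Yan, 9, Dee), (Yan, 9, Hal)}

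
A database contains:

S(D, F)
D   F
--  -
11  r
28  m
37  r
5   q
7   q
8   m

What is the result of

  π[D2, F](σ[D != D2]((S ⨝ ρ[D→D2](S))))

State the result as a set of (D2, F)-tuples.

ρ[D→D2]: schema becomes (D2, F); tuples unchanged.
S ⋈ ρ[D→D2](S) (natural join on F): {(11, r, 11), (11, r, 37), (28, m, 28), (28, m, 8), (37, r, 11), (37, r, 37), (5, q, 5), (5, q, 7), (7, q, 5), (7, q, 7), (8, m, 28), (8, m, 8)}
Selection D != D2: {(11, r, 37), (28, m, 8), (37, r, 11), (5, q, 7), (7, q, 5), (8, m, 28)}
Projecting to D2, F: {(11, r), (28, m), (37, r), (5, q), (7, q), (8, m)}

{(11, r), (28, m), (37, r), (5, q), (7, q), (8, m)}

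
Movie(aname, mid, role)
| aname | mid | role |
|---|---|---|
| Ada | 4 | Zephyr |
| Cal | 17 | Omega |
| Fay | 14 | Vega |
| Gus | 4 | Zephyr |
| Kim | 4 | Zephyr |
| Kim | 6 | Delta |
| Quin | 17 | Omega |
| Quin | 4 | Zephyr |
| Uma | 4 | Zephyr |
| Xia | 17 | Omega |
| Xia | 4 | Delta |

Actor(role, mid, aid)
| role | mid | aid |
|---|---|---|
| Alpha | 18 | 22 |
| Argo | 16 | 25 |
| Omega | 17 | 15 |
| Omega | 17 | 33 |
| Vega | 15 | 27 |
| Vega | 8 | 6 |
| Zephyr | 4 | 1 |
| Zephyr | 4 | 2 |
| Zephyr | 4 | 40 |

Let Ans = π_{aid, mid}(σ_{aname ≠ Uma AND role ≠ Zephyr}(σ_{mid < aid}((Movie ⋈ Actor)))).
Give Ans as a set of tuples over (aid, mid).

Natural join on mid, role: {(Ada, 4, Zephyr, 1), (Ada, 4, Zephyr, 2), (Ada, 4, Zephyr, 40), (Cal, 17, Omega, 15), (Cal, 17, Omega, 33), (Gus, 4, Zephyr, 1), (Gus, 4, Zephyr, 2), (Gus, 4, Zephyr, 40), (Kim, 4, Zephyr, 1), (Kim, 4, Zephyr, 2), (Kim, 4, Zephyr, 40), (Quin, 17, Omega, 15), (Quin, 17, Omega, 33), (Quin, 4, Zephyr, 1), (Quin, 4, Zephyr, 2), (Quin, 4, Zephyr, 40), (Uma, 4, Zephyr, 1), (Uma, 4, Zephyr, 2), (Uma, 4, Zephyr, 40), (Xia, 17, Omega, 15), (Xia, 17, Omega, 33)}
Filtering on mid < aid leaves {(Ada, 4, Zephyr, 40), (Cal, 17, Omega, 33), (Gus, 4, Zephyr, 40), (Kim, 4, Zephyr, 40), (Quin, 17, Omega, 33), (Quin, 4, Zephyr, 40), (Uma, 4, Zephyr, 40), (Xia, 17, Omega, 33)}.
Filtering on aname ≠ Uma AND role ≠ Zephyr leaves {(Cal, 17, Omega, 33), (Quin, 17, Omega, 33), (Xia, 17, Omega, 33)}.
π[aid, mid]: project onto (aid, mid) (2 duplicate(s) eliminated) → {(33, 17)}

{(33, 17)}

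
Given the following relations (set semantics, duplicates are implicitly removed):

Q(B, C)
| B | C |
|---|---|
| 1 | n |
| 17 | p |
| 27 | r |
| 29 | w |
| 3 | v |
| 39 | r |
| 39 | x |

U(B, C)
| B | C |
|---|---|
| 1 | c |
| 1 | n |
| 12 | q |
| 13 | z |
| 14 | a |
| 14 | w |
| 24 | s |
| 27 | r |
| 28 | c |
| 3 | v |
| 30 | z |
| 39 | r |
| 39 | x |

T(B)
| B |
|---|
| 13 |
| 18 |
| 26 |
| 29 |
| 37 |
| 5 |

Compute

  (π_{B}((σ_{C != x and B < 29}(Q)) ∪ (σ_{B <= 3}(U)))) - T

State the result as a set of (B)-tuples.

{1, 17, 27, 3}

Selection C != x and B < 29: {(1, n), (17, p), (27, r), (3, v)}
Selection B <= 3: {(1, c), (1, n), (3, v)}
Set union of the two operands is {(1, c), (1, n), (17, p), (27, r), (3, v)}.
Keep only column(s) B (1 duplicate(s) eliminated): {1, 17, 27, 3}
Set difference of the two operands is {1, 17, 27, 3}.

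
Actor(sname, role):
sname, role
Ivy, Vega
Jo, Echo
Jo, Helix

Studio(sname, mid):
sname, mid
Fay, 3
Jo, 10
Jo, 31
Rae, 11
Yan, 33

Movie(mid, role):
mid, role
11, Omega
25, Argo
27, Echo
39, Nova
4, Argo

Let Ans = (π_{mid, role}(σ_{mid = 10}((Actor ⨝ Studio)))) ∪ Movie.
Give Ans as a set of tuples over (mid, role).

{(10, Echo), (10, Helix), (11, Omega), (25, Argo), (27, Echo), (39, Nova), (4, Argo)}

Actor ⋈ Studio (natural join on sname): {(Jo, Echo, 10), (Jo, Echo, 31), (Jo, Helix, 10), (Jo, Helix, 31)}
Filtering on mid = 10 leaves {(Jo, Echo, 10), (Jo, Helix, 10)}.
π_{mid, role} gives {(10, Echo), (10, Helix)}.
Taking the union: {(10, Echo), (10, Helix), (11, Omega), (25, Argo), (27, Echo), (39, Nova), (4, Argo)}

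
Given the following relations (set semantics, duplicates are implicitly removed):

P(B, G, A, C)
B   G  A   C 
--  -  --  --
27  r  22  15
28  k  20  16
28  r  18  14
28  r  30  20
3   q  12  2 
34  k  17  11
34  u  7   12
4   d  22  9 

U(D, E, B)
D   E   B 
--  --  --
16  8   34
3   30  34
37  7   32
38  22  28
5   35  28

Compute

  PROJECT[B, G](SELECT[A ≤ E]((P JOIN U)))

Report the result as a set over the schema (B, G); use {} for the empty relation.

Joining P and U on B yields {(28, k, 20, 16, 38, 22), (28, k, 20, 16, 5, 35), (28, r, 18, 14, 38, 22), (28, r, 18, 14, 5, 35), (28, r, 30, 20, 38, 22), (28, r, 30, 20, 5, 35), (34, k, 17, 11, 16, 8), (34, k, 17, 11, 3, 30), (34, u, 7, 12, 16, 8), (34, u, 7, 12, 3, 30)}.
Filtering on A ≤ E leaves {(28, k, 20, 16, 38, 22), (28, k, 20, 16, 5, 35), (28, r, 18, 14, 38, 22), (28, r, 18, 14, 5, 35), (28, r, 30, 20, 5, 35), (34, k, 17, 11, 3, 30), (34, u, 7, 12, 16, 8), (34, u, 7, 12, 3, 30)}.
π[B, G]: project onto (B, G) (4 duplicate(s) eliminated) → {(28, k), (28, r), (34, k), (34, u)}

{(28, k), (28, r), (34, k), (34, u)}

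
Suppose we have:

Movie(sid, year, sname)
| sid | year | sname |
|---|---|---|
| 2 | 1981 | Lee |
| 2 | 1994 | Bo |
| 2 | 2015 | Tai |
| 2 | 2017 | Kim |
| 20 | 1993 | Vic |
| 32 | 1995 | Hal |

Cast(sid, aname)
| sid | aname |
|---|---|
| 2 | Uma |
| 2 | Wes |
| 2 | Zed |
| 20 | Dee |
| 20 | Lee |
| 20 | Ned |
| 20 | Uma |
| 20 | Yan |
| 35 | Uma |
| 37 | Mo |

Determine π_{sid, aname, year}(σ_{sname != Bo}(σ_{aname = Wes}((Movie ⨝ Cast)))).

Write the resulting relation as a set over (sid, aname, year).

{(2, Wes, 1981), (2, Wes, 2015), (2, Wes, 2017)}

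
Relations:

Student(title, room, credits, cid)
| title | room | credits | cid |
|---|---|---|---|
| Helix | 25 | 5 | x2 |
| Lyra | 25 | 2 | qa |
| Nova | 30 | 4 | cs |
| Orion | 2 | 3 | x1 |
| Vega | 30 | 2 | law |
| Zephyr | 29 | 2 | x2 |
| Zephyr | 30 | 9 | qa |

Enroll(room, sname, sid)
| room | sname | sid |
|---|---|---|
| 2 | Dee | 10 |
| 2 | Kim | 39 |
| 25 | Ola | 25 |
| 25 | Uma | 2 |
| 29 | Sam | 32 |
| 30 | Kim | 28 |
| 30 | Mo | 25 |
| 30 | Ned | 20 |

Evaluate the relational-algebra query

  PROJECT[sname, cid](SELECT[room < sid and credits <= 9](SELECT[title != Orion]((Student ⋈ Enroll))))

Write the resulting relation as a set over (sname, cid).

Joining Student and Enroll on room yields {(Helix, 25, 5, x2, Ola, 25), (Helix, 25, 5, x2, Uma, 2), (Lyra, 25, 2, qa, Ola, 25), (Lyra, 25, 2, qa, Uma, 2), (Nova, 30, 4, cs, Kim, 28), (Nova, 30, 4, cs, Mo, 25), (Nova, 30, 4, cs, Ned, 20), (Orion, 2, 3, x1, Dee, 10), (Orion, 2, 3, x1, Kim, 39), (Vega, 30, 2, law, Kim, 28), (Vega, 30, 2, law, Mo, 25), (Vega, 30, 2, law, Ned, 20), (Zephyr, 29, 2, x2, Sam, 32), (Zephyr, 30, 9, qa, Kim, 28), (Zephyr, 30, 9, qa, Mo, 25), (Zephyr, 30, 9, qa, Ned, 20)}.
Apply σ_{title != Orion}; surviving tuples: {(Helix, 25, 5, x2, Ola, 25), (Helix, 25, 5, x2, Uma, 2), (Lyra, 25, 2, qa, Ola, 25), (Lyra, 25, 2, qa, Uma, 2), (Nova, 30, 4, cs, Kim, 28), (Nova, 30, 4, cs, Mo, 25), (Nova, 30, 4, cs, Ned, 20), (Vega, 30, 2, law, Kim, 28), (Vega, 30, 2, law, Mo, 25), (Vega, 30, 2, law, Ned, 20), (Zephyr, 29, 2, x2, Sam, 32), (Zephyr, 30, 9, qa, Kim, 28), (Zephyr, 30, 9, qa, Mo, 25), (Zephyr, 30, 9, qa, Ned, 20)}
Apply σ_{room < sid and credits <= 9}; surviving tuples: {(Zephyr, 29, 2, x2, Sam, 32)}
Keep only column(s) sname, cid: {(Sam, x2)}

{(Sam, x2)}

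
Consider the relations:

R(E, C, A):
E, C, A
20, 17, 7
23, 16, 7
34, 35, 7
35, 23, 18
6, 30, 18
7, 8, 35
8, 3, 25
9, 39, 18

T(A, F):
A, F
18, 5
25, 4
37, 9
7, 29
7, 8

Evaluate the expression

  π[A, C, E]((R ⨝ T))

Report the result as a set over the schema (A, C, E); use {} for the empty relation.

Natural join on A: {(20, 17, 7, 29), (20, 17, 7, 8), (23, 16, 7, 29), (23, 16, 7, 8), (34, 35, 7, 29), (34, 35, 7, 8), (35, 23, 18, 5), (6, 30, 18, 5), (8, 3, 25, 4), (9, 39, 18, 5)}
π[A, C, E]: project onto (A, C, E) (3 duplicate(s) eliminated) → {(18, 23, 35), (18, 30, 6), (18, 39, 9), (25, 3, 8), (7, 16, 23), (7, 17, 20), (7, 35, 34)}

{(18, 23, 35), (18, 30, 6), (18, 39, 9), (25, 3, 8), (7, 16, 23), (7, 17, 20), (7, 35, 34)}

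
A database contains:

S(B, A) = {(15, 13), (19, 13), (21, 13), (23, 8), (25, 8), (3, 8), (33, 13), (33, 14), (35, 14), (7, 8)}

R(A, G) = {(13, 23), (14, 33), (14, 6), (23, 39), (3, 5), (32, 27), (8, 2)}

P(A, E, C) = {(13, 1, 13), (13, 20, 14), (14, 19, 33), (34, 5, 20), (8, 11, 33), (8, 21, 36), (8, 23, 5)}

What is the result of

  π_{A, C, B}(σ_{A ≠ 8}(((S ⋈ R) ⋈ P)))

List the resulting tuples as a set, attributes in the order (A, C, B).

S ⋈ R (natural join on A): {(15, 13, 23), (19, 13, 23), (21, 13, 23), (23, 8, 2), (25, 8, 2), (3, 8, 2), (33, 13, 23), (33, 14, 33), (33, 14, 6), (35, 14, 33), (35, 14, 6), (7, 8, 2)}
(S ⋈ R) ⋈ P (natural join on A): {(15, 13, 23, 1, 13), (15, 13, 23, 20, 14), (19, 13, 23, 1, 13), (19, 13, 23, 20, 14), (21, 13, 23, 1, 13), (21, 13, 23, 20, 14), (23, 8, 2, 11, 33), (23, 8, 2, 21, 36), (23, 8, 2, 23, 5), (25, 8, 2, 11, 33), (25, 8, 2, 21, 36), (25, 8, 2, 23, 5), (3, 8, 2, 11, 33), (3, 8, 2, 21, 36), (3, 8, 2, 23, 5), (33, 13, 23, 1, 13), (33, 13, 23, 20, 14), (33, 14, 33, 19, 33), (33, 14, 6, 19, 33), (35, 14, 33, 19, 33), (35, 14, 6, 19, 33), (7, 8, 2, 11, 33), (7, 8, 2, 21, 36), (7, 8, 2, 23, 5)}
Selection A ≠ 8: {(15, 13, 23, 1, 13), (15, 13, 23, 20, 14), (19, 13, 23, 1, 13), (19, 13, 23, 20, 14), (21, 13, 23, 1, 13), (21, 13, 23, 20, 14), (33, 13, 23, 1, 13), (33, 13, 23, 20, 14), (33, 14, 33, 19, 33), (33, 14, 6, 19, 33), (35, 14, 33, 19, 33), (35, 14, 6, 19, 33)}
π[A, C, B]: project onto (A, C, B) (2 duplicate(s) eliminated) → {(13, 13, 15), (13, 13, 19), (13, 13, 21), (13, 13, 33), (13, 14, 15), (13, 14, 19), (13, 14, 21), (13, 14, 33), (14, 33, 33), (14, 33, 35)}

{(13, 13, 15), (13, 13, 19), (13, 13, 21), (13, 13, 33), (13, 14, 15), (13, 14, 19), (13, 14, 21), (13, 14, 33), (14, 33, 33), (14, 33, 35)}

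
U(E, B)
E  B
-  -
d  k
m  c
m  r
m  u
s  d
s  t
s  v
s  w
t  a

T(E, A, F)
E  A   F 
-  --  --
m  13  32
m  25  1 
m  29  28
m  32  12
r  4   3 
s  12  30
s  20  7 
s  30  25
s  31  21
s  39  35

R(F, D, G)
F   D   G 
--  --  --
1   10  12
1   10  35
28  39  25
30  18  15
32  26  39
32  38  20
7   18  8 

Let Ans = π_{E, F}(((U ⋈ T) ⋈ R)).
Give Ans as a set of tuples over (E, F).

Joining U and T on E yields {(m, c, 13, 32), (m, c, 25, 1), (m, c, 29, 28), (m, c, 32, 12), (m, r, 13, 32), (m, r, 25, 1), (m, r, 29, 28), (m, r, 32, 12), (m, u, 13, 32), (m, u, 25, 1), (m, u, 29, 28), (m, u, 32, 12), (s, d, 12, 30), (s, d, 20, 7), (s, d, 30, 25), (s, d, 31, 21), (s, d, 39, 35), (s, t, 12, 30), (s, t, 20, 7), (s, t, 30, 25), (s, t, 31, 21), (s, t, 39, 35), (s, v, 12, 30), (s, v, 20, 7), (s, v, 30, 25), (s, v, 31, 21), (s, v, 39, 35), (s, w, 12, 30), (s, w, 20, 7), (s, w, 30, 25), (s, w, 31, 21), (s, w, 39, 35)}.
Joining (U ⋈ T) and R on F yields {(m, c, 13, 32, 26, 39), (m, c, 13, 32, 38, 20), (m, c, 25, 1, 10, 12), (m, c, 25, 1, 10, 35), (m, c, 29, 28, 39, 25), (m, r, 13, 32, 26, 39), (m, r, 13, 32, 38, 20), (m, r, 25, 1, 10, 12), (m, r, 25, 1, 10, 35), (m, r, 29, 28, 39, 25), (m, u, 13, 32, 26, 39), (m, u, 13, 32, 38, 20), (m, u, 25, 1, 10, 12), (m, u, 25, 1, 10, 35), (m, u, 29, 28, 39, 25), (s, d, 12, 30, 18, 15), (s, d, 20, 7, 18, 8), (s, t, 12, 30, 18, 15), (s, t, 20, 7, 18, 8), (s, v, 12, 30, 18, 15), (s, v, 20, 7, 18, 8), (s, w, 12, 30, 18, 15), (s, w, 20, 7, 18, 8)}.
Keep only column(s) E, F (18 duplicate(s) eliminated): {(m, 1), (m, 28), (m, 32), (s, 30), (s, 7)}

{(m, 1), (m, 28), (m, 32), (s, 30), (s, 7)}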